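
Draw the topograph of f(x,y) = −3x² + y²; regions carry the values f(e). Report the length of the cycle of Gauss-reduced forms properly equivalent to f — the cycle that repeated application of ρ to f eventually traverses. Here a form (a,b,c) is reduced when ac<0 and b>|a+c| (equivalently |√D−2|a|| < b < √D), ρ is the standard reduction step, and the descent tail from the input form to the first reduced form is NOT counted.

D = 12, ⌊√D⌋ = 3
descent: ρ → (1,2,-2)  [lands on river]
river: ρ → (-2,2,1)
ρ-cycle length = 2 (tail of 1 descent step not counted)

2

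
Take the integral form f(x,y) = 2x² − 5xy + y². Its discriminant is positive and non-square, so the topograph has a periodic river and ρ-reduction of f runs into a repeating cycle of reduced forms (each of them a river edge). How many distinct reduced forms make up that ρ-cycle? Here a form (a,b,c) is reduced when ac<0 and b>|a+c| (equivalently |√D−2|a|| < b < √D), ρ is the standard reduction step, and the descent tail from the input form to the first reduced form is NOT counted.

D = 17, ⌊√D⌋ = 4
descent: ρ → (1,3,-2)  [lands on river]
river: ρ → (-2,1,2)
river: ρ → (2,3,-1)
river: ρ → (-1,3,2)
river: ρ → (2,1,-2)
river: ρ → (-2,3,1)
ρ-cycle length = 6 (tail of 1 descent step not counted)

6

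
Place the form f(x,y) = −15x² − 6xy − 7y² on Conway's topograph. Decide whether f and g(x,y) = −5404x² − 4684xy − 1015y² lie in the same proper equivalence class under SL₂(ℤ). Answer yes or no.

D₁ = -384, D₂ = -384
f is negative-definite; reduce −f:
−f: flip: (15,6,7)→(7,-6,15)
−f: reduced (well bottom): (7,-6,15) with a≤c, −a<b≤a
flip sign back: reduced form of f is (-7,6,-15)
g is negative-definite; reduce −g:
−g: flip: (5404,4684,1015)→(1015,-4684,5404)
−g: translate: b→-624 (≡-4684 mod 2030), so (1015,-4684,5404)→(1015,-624,96)
−g: flip: (1015,-624,96)→(96,624,1015)
−g: translate: b→48 (≡624 mod 192), so (96,624,1015)→(96,48,7)
−g: flip: (96,48,7)→(7,-48,96)
−g: translate: b→-6 (≡-48 mod 14), so (7,-48,96)→(7,-6,15)
−g: reduced (well bottom): (7,-6,15) with a≤c, −a<b≤a
flip sign back: reduced form of g is (-7,6,-15)
reduced forms (-7, 6, -15) vs (-7, 6, -15) ⇒ equivalent

yes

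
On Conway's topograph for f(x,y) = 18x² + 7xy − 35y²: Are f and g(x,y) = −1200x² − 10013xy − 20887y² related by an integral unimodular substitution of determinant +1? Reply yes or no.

D₁ = 2569, D₂ = 2569
river cycle of f (length 76): (18, 43, -10), (-10, 37, 30), (30, 23, -17), (-17, 45, 8), (8, 35, -42), (-42, 49, 1), (1, 49, -42), (-42, 35, 8), (8, 45, -17), (-17, 23, 30), … (66 more)
river cycle of g (length 76): (18, 43, -10), (-10, 37, 30), (30, 23, -17), (-17, 45, 8), (8, 35, -42), (-42, 49, 1), (1, 49, -42), (-42, 35, 8), (8, 45, -17), (-17, 23, 30), … (66 more)
cycles coincide ⇒ equivalent

yes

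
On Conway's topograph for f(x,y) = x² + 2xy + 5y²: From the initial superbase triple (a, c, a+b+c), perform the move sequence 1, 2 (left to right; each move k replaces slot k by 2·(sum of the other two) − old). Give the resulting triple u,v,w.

start (1,5,8) = (f(1,0),f(0,1),f(1,1))
replace slot 1: 2·(5+8) − 1 = 25 → (25,5,8)
replace slot 2: 2·(25+8) − 5 = 61 → (25,61,8)

25,61,8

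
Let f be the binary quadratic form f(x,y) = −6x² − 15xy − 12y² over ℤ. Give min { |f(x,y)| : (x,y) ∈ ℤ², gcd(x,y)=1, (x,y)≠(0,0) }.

translate: b→3 (≡15 mod 12), so (6,15,12)→(6,3,3)
flip: (6,3,3)→(3,-3,6)
translate: b→3 (≡-3 mod 6), so (3,-3,6)→(3,3,6)
reduced (well bottom): (3,3,6) with a≤c, −a<b≤a
well minimum |f| = |-3| = 3 (negative-definite)

3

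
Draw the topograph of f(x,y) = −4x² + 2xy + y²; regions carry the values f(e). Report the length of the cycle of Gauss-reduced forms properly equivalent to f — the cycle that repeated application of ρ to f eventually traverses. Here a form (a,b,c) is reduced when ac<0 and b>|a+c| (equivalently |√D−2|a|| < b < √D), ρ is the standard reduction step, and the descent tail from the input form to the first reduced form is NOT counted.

D = 20, ⌊√D⌋ = 4
descent: ρ → (1,4,-1)  [lands on river]
river: ρ → (-1,4,1)
ρ-cycle length = 2 (tail of 1 descent step not counted)

2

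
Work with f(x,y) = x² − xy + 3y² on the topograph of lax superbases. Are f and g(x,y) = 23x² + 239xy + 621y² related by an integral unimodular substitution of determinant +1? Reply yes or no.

D₁ = -11, D₂ = -11
f: translate: b→1 (≡-1 mod 2), so (1,-1,3)→(1,1,3)
f: reduced (well bottom): (1,1,3) with a≤c, −a<b≤a
g: translate: b→9 (≡239 mod 46), so (23,239,621)→(23,9,1)
g: flip: (23,9,1)→(1,-9,23)
g: translate: b→1 (≡-9 mod 2), so (1,-9,23)→(1,1,3)
g: reduced (well bottom): (1,1,3) with a≤c, −a<b≤a
reduced forms (1, 1, 3) vs (1, 1, 3) ⇒ equivalent

yes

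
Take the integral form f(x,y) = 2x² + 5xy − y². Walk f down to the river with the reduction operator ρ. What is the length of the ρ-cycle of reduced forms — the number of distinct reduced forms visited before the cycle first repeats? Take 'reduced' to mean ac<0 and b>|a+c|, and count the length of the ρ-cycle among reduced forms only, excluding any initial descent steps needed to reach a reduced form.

D = 33, ⌊√D⌋ = 5
river: ρ → (-1,5,2)
river: ρ → (2,3,-3)
river: ρ → (-3,3,2)
river: ρ → (2,5,-1)
ρ-cycle length = 4 (tail of 0 descent steps not counted)

4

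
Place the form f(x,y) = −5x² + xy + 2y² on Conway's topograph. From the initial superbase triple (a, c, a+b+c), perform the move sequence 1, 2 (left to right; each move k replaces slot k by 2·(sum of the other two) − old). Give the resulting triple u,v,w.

start (-5,2,-2) = (f(1,0),f(0,1),f(1,1))
replace slot 1: 2·(2+(-2)) − (-5) = 5 → (5,2,-2)
replace slot 2: 2·(5+(-2)) − 2 = 4 → (5,4,-2)

5,4,-2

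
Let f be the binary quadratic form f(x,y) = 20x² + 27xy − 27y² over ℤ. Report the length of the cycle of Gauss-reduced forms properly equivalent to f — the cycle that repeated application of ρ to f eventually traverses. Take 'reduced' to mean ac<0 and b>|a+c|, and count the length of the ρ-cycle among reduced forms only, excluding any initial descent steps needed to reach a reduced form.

D = 2889, ⌊√D⌋ = 53
river: ρ → (-27,27,20)
river: ρ → (20,53,-1)
river: ρ → (-1,53,20)
river: ρ → (20,27,-27)
ρ-cycle length = 4 (tail of 0 descent steps not counted)

4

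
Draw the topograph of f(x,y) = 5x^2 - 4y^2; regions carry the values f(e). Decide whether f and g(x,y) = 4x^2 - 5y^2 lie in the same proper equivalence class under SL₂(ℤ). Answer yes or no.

D₁ = 80, D₂ = 80
river cycle of f (length 2): (-4, 8, 1), (1, 8, -4)
river cycle of g (length 2): (4, 8, -1), (-1, 8, 4)
cycles differ ⇒ inequivalent

no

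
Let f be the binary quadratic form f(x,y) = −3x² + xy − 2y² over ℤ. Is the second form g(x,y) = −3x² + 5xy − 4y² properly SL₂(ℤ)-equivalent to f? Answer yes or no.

D₁ = -23, D₂ = -23
f is negative-definite; reduce −f:
−f: flip: (3,-1,2)→(2,1,3)
−f: reduced (well bottom): (2,1,3) with a≤c, −a<b≤a
flip sign back: reduced form of f is (-2,-1,-3)
g is negative-definite; reduce −g:
−g: translate: b→1 (≡-5 mod 6), so (3,-5,4)→(3,1,2)
−g: flip: (3,1,2)→(2,-1,3)
−g: reduced (well bottom): (2,-1,3) with a≤c, −a<b≤a
flip sign back: reduced form of g is (-2,1,-3)
reduced forms (-2, -1, -3) vs (-2, 1, -3) ⇒ inequivalent

no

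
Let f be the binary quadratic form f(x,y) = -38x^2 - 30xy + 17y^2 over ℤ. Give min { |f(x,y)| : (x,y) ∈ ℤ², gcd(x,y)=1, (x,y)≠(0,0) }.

descent: ρ → (17,30,-38)  [lands on river]
river: ρ → (-38,46,9)
river: ρ → (9,44,-43)
river: ρ → (-43,42,10)
river: ρ → (10,58,-3)
river: ρ → (-3,56,29)
river: ρ → (29,2,-30)
river: ρ → (-30,58,1)
river: ρ → (1,58,-30)
river: ρ → (-30,2,29)
river: ρ → (29,56,-3)
river: ρ → (-3,58,10)
river: ρ → (10,42,-43)
river: ρ → (-43,44,9)
river: ρ → (9,46,-38)
river: ρ → (-38,30,17)
river: ρ → (17,38,-30)
river: ρ → (-30,22,25)
river: ρ → (25,28,-27)
river: ρ → (-27,26,26)
river: ρ → (26,26,-27)
river: ρ → (-27,28,25)
river: ρ → (25,22,-30)
river: ρ → (-30,38,17)
closes: descent 1, river 24
min |a| on river = 1

1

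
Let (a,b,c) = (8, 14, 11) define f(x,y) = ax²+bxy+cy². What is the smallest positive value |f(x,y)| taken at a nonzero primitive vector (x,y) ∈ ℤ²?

translate: b→-2 (≡14 mod 16), so (8,14,11)→(8,-2,5)
flip: (8,-2,5)→(5,2,8)
reduced (well bottom): (5,2,8) with a≤c, −a<b≤a
well minimum = a = 5

5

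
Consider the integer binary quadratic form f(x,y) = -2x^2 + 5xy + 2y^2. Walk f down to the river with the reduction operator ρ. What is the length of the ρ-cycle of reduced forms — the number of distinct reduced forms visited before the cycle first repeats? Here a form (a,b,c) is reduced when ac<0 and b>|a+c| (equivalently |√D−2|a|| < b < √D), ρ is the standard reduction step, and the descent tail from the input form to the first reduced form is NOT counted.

D = 41, ⌊√D⌋ = 6
river: ρ → (2,3,-4)
river: ρ → (-4,5,1)
river: ρ → (1,5,-4)
river: ρ → (-4,3,2)
river: ρ → (2,5,-2)
river: ρ → (-2,3,4)
river: ρ → (4,5,-1)
river: ρ → (-1,5,4)
river: ρ → (4,3,-2)
river: ρ → (-2,5,2)
ρ-cycle length = 10 (tail of 0 descent steps not counted)

10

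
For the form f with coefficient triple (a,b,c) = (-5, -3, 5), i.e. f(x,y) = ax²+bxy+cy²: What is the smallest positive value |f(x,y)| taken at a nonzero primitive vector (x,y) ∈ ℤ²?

descent: ρ → (5,3,-5)  [lands on river]
river: ρ → (-5,7,3)
river: ρ → (3,5,-7)
river: ρ → (-7,9,1)
river: ρ → (1,9,-7)
river: ρ → (-7,5,3)
river: ρ → (3,7,-5)
river: ρ → (-5,3,5)
river: ρ → (5,7,-3)
river: ρ → (-3,5,7)
river: ρ → (7,9,-1)
river: ρ → (-1,9,7)
river: ρ → (7,5,-3)
river: ρ → (-3,7,5)
closes: descent 1, river 14
min |a| on river = 1

1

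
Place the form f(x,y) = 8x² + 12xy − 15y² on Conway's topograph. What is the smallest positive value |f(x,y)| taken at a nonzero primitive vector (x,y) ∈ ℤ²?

river: ρ → (-15,18,5)
river: ρ → (5,22,-7)
river: ρ → (-7,20,8)
river: ρ → (8,12,-15)
closes: descent 0, river 4
min |a| on river = 5

5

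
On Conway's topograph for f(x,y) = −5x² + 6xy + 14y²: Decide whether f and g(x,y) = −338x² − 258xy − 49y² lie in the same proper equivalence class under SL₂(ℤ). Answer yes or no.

D₁ = 316, D₂ = 316
river cycle of f (length 6): (-5, 16, 3), (3, 14, -10), (-10, 6, 7), (7, 8, -9), (-9, 10, 6), (6, 14, -5)
river cycle of g (length 6): (-5, 16, 3), (3, 14, -10), (-10, 6, 7), (7, 8, -9), (-9, 10, 6), (6, 14, -5)
cycles coincide ⇒ equivalent

yes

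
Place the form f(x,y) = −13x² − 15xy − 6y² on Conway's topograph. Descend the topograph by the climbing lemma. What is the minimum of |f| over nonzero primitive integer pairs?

translate: b→-11 (≡15 mod 26), so (13,15,6)→(13,-11,4)
flip: (13,-11,4)→(4,11,13)
translate: b→3 (≡11 mod 8), so (4,11,13)→(4,3,6)
reduced (well bottom): (4,3,6) with a≤c, −a<b≤a
well minimum |f| = |-4| = 4 (negative-definite)

4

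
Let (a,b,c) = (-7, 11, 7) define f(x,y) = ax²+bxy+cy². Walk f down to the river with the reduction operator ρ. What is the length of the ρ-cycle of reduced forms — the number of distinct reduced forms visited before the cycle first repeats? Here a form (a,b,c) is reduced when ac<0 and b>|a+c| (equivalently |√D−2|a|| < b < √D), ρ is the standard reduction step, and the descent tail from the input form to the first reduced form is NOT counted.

D = 317, ⌊√D⌋ = 17
river: ρ → (7,17,-1)
river: ρ → (-1,17,7)
river: ρ → (7,11,-7)
river: ρ → (-7,17,1)
river: ρ → (1,17,-7)
river: ρ → (-7,11,7)
ρ-cycle length = 6 (tail of 0 descent steps not counted)

6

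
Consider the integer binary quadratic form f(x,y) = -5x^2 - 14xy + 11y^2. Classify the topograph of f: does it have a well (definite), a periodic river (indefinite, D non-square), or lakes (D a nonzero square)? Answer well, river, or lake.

D = b²−4ac = (-14)² − 4·(-5)·11 = 416
D > 0 non-square ⇒ indefinite ⇒ periodic river

river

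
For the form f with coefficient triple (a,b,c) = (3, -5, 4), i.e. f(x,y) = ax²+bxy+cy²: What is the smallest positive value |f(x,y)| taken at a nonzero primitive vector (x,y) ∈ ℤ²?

translate: b→1 (≡-5 mod 6), so (3,-5,4)→(3,1,2)
flip: (3,1,2)→(2,-1,3)
reduced (well bottom): (2,-1,3) with a≤c, −a<b≤a
well minimum = a = 2

2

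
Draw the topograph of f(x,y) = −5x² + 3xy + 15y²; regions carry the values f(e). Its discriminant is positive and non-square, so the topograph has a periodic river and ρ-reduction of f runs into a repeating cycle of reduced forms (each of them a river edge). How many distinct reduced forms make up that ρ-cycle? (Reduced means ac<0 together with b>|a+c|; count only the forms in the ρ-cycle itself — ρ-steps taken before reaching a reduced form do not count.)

D = 309, ⌊√D⌋ = 17
descent: ρ → (15,-3,-5)
descent: ρ → (-5,13,7)  [lands on river]
river: ρ → (7,15,-3)
river: ρ → (-3,15,7)
river: ρ → (7,13,-5)
river: ρ → (-5,17,1)
river: ρ → (1,17,-5)
ρ-cycle length = 6 (tail of 2 descent steps not counted)

6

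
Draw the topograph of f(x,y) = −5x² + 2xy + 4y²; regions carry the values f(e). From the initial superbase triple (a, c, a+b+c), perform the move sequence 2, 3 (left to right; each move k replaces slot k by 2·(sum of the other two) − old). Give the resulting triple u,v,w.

start (-5,4,1) = (f(1,0),f(0,1),f(1,1))
replace slot 2: 2·((-5)+1) − 4 = -12 → (-5,-12,1)
replace slot 3: 2·((-5)+(-12)) − 1 = -35 → (-5,-12,-35)

-5,-12,-35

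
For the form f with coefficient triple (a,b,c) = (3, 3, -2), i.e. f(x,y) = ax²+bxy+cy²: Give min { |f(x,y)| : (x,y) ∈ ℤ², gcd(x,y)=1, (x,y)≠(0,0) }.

river: ρ → (-2,5,1)
river: ρ → (1,5,-2)
river: ρ → (-2,3,3)
river: ρ → (3,3,-2)
closes: descent 0, river 4
min |a| on river = 1

1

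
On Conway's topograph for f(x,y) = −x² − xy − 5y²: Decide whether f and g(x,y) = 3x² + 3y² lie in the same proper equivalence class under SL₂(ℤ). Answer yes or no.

D₁ = -19, D₂ = -36
discriminants differ ⇒ not SL₂(ℤ)-equivalent

no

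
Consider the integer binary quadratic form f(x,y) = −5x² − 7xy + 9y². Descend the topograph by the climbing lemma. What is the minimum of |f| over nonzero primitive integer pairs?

descent: ρ → (9,7,-5)  [lands on river]
river: ρ → (-5,13,3)
river: ρ → (3,11,-9)
river: ρ → (-9,7,5)
river: ρ → (5,13,-3)
river: ρ → (-3,11,9)
closes: descent 1, river 6
min |a| on river = 3

3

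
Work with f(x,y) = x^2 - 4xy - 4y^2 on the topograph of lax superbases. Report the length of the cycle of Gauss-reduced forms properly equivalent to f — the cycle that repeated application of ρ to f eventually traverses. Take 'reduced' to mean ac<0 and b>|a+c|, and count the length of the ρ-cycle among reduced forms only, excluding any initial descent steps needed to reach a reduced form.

D = 32, ⌊√D⌋ = 5
descent: ρ → (-4,4,1)  [lands on river]
river: ρ → (1,4,-4)
ρ-cycle length = 2 (tail of 1 descent step not counted)

2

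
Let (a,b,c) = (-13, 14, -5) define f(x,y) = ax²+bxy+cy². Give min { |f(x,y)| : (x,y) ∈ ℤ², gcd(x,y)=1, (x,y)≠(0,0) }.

translate: b→12 (≡-14 mod 26), so (13,-14,5)→(13,12,4)
flip: (13,12,4)→(4,-12,13)
translate: b→4 (≡-12 mod 8), so (4,-12,13)→(4,4,5)
reduced (well bottom): (4,4,5) with a≤c, −a<b≤a
well minimum |f| = |-4| = 4 (negative-definite)

4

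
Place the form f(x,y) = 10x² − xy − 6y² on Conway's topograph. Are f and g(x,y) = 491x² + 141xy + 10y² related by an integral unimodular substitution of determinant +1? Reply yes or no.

D₁ = 241, D₂ = 241
river cycle of f (length 38): (-6, 13, 3), (3, 11, -10), (-10, 9, 4), (4, 15, -1), (-1, 15, 4), (4, 9, -10), (-10, 11, 3), (3, 13, -6), (-6, 11, 5), (5, 9, -8), … (28 more)
river cycle of g (length 38): (-6, 13, 3), (3, 11, -10), (-10, 9, 4), (4, 15, -1), (-1, 15, 4), (4, 9, -10), (-10, 11, 3), (3, 13, -6), (-6, 11, 5), (5, 9, -8), … (28 more)
cycles coincide ⇒ equivalent

yes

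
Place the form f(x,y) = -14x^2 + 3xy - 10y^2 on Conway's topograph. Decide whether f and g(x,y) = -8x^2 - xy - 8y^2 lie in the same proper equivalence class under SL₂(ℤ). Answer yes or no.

D₁ = -551, D₂ = -255
discriminants differ ⇒ not SL₂(ℤ)-equivalent

no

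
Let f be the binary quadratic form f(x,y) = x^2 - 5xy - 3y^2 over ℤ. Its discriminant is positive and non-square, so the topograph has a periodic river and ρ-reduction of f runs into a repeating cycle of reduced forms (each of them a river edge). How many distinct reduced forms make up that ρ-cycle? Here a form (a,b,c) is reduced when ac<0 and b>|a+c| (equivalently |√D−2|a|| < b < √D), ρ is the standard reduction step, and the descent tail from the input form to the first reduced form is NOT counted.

D = 37, ⌊√D⌋ = 6
descent: ρ → (-3,5,1)  [lands on river]
river: ρ → (1,5,-3)
river: ρ → (-3,1,3)
river: ρ → (3,5,-1)
river: ρ → (-1,5,3)
river: ρ → (3,1,-3)
ρ-cycle length = 6 (tail of 1 descent step not counted)

6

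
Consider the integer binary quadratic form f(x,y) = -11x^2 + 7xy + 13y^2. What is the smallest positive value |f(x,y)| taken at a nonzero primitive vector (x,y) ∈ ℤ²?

river: ρ → (13,19,-5)
river: ρ → (-5,21,9)
river: ρ → (9,15,-11)
river: ρ → (-11,7,13)
closes: descent 0, river 4
min |a| on river = 5

5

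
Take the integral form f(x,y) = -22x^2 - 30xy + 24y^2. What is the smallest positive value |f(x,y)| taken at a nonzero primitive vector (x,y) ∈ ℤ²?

descent: ρ → (24,30,-22)  [lands on river]
river: ρ → (-22,14,32)
river: ρ → (32,50,-4)
river: ρ → (-4,54,6)
river: ρ → (6,54,-4)
river: ρ → (-4,50,32)
river: ρ → (32,14,-22)
river: ρ → (-22,30,24)
river: ρ → (24,18,-28)
river: ρ → (-28,38,14)
river: ρ → (14,46,-16)
river: ρ → (-16,50,8)
river: ρ → (8,46,-28)
river: ρ → (-28,10,26)
river: ρ → (26,42,-12)
river: ρ → (-12,54,2)
river: ρ → (2,54,-12)
river: ρ → (-12,42,26)
river: ρ → (26,10,-28)
river: ρ → (-28,46,8)
river: ρ → (8,50,-16)
river: ρ → (-16,46,14)
river: ρ → (14,38,-28)
river: ρ → (-28,18,24)
closes: descent 1, river 24
min |a| on river = 2

2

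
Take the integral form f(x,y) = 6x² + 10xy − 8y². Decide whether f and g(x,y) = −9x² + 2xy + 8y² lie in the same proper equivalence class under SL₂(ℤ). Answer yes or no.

D₁ = 292, D₂ = 292
river cycle of f (length 18): (-8, 6, 8), (8, 10, -6), (-6, 14, 4), (4, 10, -12), (-12, 14, 2), (2, 14, -12), (-12, 10, 4), (4, 14, -6), (-6, 10, 8), (8, 6, -8), … (8 more)
river cycle of g (length 14): (8, 14, -3), (-3, 16, 3), (3, 14, -8), (-8, 2, 9), (9, 16, -1), (-1, 16, 9), (9, 2, -8), (-8, 14, 3), (3, 16, -3), (-3, 14, 8), … (4 more)
cycles differ ⇒ inequivalent

no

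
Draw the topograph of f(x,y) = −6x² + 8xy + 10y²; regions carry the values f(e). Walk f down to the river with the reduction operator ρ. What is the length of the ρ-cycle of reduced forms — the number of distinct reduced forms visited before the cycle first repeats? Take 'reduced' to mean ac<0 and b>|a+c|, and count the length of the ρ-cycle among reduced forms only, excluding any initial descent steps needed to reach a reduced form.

D = 304, ⌊√D⌋ = 17
river: ρ → (10,12,-4)
river: ρ → (-4,12,10)
river: ρ → (10,8,-6)
river: ρ → (-6,16,2)
river: ρ → (2,16,-6)
river: ρ → (-6,8,10)
ρ-cycle length = 6 (tail of 0 descent steps not counted)

6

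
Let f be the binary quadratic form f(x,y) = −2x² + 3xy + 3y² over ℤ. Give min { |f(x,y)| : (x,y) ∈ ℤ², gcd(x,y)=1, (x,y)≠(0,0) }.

river: ρ → (3,3,-2)
river: ρ → (-2,5,1)
river: ρ → (1,5,-2)
river: ρ → (-2,3,3)
closes: descent 0, river 4
min |a| on river = 1

1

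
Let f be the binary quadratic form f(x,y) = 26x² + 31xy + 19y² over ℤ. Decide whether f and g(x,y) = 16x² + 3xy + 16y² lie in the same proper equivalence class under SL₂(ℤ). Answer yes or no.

D₁ = -1015, D₂ = -1015
f: translate: b→-21 (≡31 mod 52), so (26,31,19)→(26,-21,14)
f: flip: (26,-21,14)→(14,21,26)
f: translate: b→-7 (≡21 mod 28), so (14,21,26)→(14,-7,19)
f: reduced (well bottom): (14,-7,19) with a≤c, −a<b≤a
g: reduced (well bottom): (16,3,16) with a≤c, −a<b≤a
reduced forms (14, -7, 19) vs (16, 3, 16) ⇒ inequivalent

no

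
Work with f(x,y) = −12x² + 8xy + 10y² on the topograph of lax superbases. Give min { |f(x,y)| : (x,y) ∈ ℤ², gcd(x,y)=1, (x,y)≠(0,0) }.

river: ρ → (10,12,-10)
river: ρ → (-10,8,12)
river: ρ → (12,16,-6)
river: ρ → (-6,20,6)
river: ρ → (6,16,-12)
river: ρ → (-12,8,10)
closes: descent 0, river 6
min |a| on river = 6

6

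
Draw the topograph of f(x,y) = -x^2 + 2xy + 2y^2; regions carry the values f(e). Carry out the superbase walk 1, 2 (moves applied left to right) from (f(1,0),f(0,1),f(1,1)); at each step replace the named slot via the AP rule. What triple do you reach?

start (-1,2,3) = (f(1,0),f(0,1),f(1,1))
replace slot 1: 2·(2+3) − (-1) = 11 → (11,2,3)
replace slot 2: 2·(11+3) − 2 = 26 → (11,26,3)

11,26,3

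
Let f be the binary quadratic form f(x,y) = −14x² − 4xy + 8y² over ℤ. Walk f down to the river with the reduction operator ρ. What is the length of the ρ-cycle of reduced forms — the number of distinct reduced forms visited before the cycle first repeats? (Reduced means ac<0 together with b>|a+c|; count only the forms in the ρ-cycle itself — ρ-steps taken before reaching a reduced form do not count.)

D = 464, ⌊√D⌋ = 21
descent: ρ → (8,20,-2)  [lands on river]
river: ρ → (-2,20,8)
river: ρ → (8,12,-10)
river: ρ → (-10,8,10)
river: ρ → (10,12,-8)
river: ρ → (-8,20,2)
river: ρ → (2,20,-8)
river: ρ → (-8,12,10)
river: ρ → (10,8,-10)
river: ρ → (-10,12,8)
ρ-cycle length = 10 (tail of 1 descent step not counted)

10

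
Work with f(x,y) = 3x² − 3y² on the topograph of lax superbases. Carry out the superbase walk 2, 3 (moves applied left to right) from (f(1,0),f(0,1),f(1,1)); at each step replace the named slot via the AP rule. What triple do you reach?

start (3,-3,0) = (f(1,0),f(0,1),f(1,1))
replace slot 2: 2·(3+0) − (-3) = 9 → (3,9,0)
replace slot 3: 2·(3+9) − 0 = 24 → (3,9,24)

3,9,24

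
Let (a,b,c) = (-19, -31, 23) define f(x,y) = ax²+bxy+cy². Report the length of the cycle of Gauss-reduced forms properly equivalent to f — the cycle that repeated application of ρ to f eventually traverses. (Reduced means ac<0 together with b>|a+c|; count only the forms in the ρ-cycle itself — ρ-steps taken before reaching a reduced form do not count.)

D = 2709, ⌊√D⌋ = 52
descent: ρ → (23,31,-19)  [lands on river]
river: ρ → (-19,45,9)
river: ρ → (9,45,-19)
river: ρ → (-19,31,23)
river: ρ → (23,15,-27)
river: ρ → (-27,39,11)
river: ρ → (11,49,-7)
river: ρ → (-7,49,11)
river: ρ → (11,39,-27)
river: ρ → (-27,15,23)
ρ-cycle length = 10 (tail of 1 descent step not counted)

10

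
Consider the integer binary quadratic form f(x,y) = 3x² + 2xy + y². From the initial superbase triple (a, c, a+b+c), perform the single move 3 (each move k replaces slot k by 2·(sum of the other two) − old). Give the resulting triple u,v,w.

start (3,1,6) = (f(1,0),f(0,1),f(1,1))
replace slot 3: 2·(3+1) − 6 = 2 → (3,1,2)

3,1,2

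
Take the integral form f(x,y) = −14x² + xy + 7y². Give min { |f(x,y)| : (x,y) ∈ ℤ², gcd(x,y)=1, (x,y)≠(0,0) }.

descent: ρ → (7,13,-8)  [lands on river]
river: ρ → (-8,19,1)
river: ρ → (1,19,-8)
river: ρ → (-8,13,7)
river: ρ → (7,15,-6)
river: ρ → (-6,9,13)
river: ρ → (13,17,-2)
river: ρ → (-2,19,4)
river: ρ → (4,13,-14)
river: ρ → (-14,15,3)
river: ρ → (3,15,-14)
river: ρ → (-14,13,4)
river: ρ → (4,19,-2)
river: ρ → (-2,17,13)
river: ρ → (13,9,-6)
river: ρ → (-6,15,7)
closes: descent 1, river 16
min |a| on river = 1

1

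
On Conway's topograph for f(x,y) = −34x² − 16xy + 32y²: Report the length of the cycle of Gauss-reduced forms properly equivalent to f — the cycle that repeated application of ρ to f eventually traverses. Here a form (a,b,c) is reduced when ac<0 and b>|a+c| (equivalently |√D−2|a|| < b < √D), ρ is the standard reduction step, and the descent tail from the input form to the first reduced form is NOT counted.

D = 4608, ⌊√D⌋ = 67
descent: ρ → (32,16,-34)  [lands on river]
river: ρ → (-34,52,14)
river: ρ → (14,60,-18)
river: ρ → (-18,48,32)
ρ-cycle length = 4 (tail of 1 descent step not counted)

4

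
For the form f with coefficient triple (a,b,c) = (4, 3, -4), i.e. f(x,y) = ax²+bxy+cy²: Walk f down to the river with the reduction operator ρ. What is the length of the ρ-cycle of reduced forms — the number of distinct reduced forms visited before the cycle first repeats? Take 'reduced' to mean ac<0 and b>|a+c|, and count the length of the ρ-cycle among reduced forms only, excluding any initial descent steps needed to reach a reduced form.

D = 73, ⌊√D⌋ = 8
river: ρ → (-4,5,3)
river: ρ → (3,7,-2)
river: ρ → (-2,5,6)
river: ρ → (6,7,-1)
river: ρ → (-1,7,6)
river: ρ → (6,5,-2)
river: ρ → (-2,7,3)
river: ρ → (3,5,-4)
river: ρ → (-4,3,4)
river: ρ → (4,5,-3)
river: ρ → (-3,7,2)
river: ρ → (2,5,-6)
river: ρ → (-6,7,1)
river: ρ → (1,7,-6)
river: ρ → (-6,5,2)
river: ρ → (2,7,-3)
river: ρ → (-3,5,4)
river: ρ → (4,3,-4)
ρ-cycle length = 18 (tail of 0 descent steps not counted)

18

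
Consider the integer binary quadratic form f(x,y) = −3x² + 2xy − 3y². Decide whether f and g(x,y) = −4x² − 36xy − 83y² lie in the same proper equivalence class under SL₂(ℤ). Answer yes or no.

D₁ = -32, D₂ = -32
f is negative-definite; reduce −f:
−f: flip: (3,-2,3)→(3,2,3)
−f: reduced (well bottom): (3,2,3) with a≤c, −a<b≤a
flip sign back: reduced form of f is (-3,-2,-3)
g is negative-definite; reduce −g:
−g: translate: b→4 (≡36 mod 8), so (4,36,83)→(4,4,3)
−g: flip: (4,4,3)→(3,-4,4)
−g: translate: b→2 (≡-4 mod 6), so (3,-4,4)→(3,2,3)
−g: reduced (well bottom): (3,2,3) with a≤c, −a<b≤a
flip sign back: reduced form of g is (-3,-2,-3)
reduced forms (-3, -2, -3) vs (-3, -2, -3) ⇒ equivalent

yes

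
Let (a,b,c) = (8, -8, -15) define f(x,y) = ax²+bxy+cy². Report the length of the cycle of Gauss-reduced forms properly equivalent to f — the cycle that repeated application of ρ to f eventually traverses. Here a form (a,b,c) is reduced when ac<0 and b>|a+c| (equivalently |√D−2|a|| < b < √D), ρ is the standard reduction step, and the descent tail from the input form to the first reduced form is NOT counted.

D = 544, ⌊√D⌋ = 23
descent: ρ → (-15,8,8)  [lands on river]
river: ρ → (8,8,-15)
river: ρ → (-15,22,1)
river: ρ → (1,22,-15)
ρ-cycle length = 4 (tail of 1 descent step not counted)

4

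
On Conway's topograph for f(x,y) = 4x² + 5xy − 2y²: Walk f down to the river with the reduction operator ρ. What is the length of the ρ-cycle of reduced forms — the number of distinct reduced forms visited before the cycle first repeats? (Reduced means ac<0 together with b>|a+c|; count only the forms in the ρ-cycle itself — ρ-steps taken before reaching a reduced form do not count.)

D = 57, ⌊√D⌋ = 7
river: ρ → (-2,7,1)
river: ρ → (1,7,-2)
river: ρ → (-2,5,4)
river: ρ → (4,3,-3)
river: ρ → (-3,3,4)
river: ρ → (4,5,-2)
ρ-cycle length = 6 (tail of 0 descent steps not counted)

6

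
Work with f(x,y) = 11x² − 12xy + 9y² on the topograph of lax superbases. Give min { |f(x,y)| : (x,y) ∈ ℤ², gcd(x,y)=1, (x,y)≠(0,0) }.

translate: b→10 (≡-12 mod 22), so (11,-12,9)→(11,10,8)
flip: (11,10,8)→(8,-10,11)
translate: b→6 (≡-10 mod 16), so (8,-10,11)→(8,6,9)
reduced (well bottom): (8,6,9) with a≤c, −a<b≤a
well minimum = a = 8

8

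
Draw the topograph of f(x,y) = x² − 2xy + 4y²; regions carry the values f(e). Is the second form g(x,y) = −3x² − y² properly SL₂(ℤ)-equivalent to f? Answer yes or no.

D₁ = -12, D₂ = -12
f: translate: b→0 (≡-2 mod 2), so (1,-2,4)→(1,0,3)
f: reduced (well bottom): (1,0,3) with a≤c, −a<b≤a
g is negative-definite; reduce −g:
−g: flip: (3,0,1)→(1,0,3)
−g: reduced (well bottom): (1,0,3) with a≤c, −a<b≤a
flip sign back: reduced form of g is (-1,0,-3)
reduced forms (1, 0, 3) vs (-1, 0, -3) ⇒ inequivalent

no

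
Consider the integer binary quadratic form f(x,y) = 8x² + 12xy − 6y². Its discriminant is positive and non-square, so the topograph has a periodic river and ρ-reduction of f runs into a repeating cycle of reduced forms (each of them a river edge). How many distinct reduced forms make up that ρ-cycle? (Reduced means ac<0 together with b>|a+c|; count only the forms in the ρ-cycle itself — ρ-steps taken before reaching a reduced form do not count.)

D = 336, ⌊√D⌋ = 18
river: ρ → (-6,12,8)
river: ρ → (8,4,-10)
river: ρ → (-10,16,2)
river: ρ → (2,16,-10)
river: ρ → (-10,4,8)
river: ρ → (8,12,-6)
ρ-cycle length = 6 (tail of 0 descent steps not counted)

6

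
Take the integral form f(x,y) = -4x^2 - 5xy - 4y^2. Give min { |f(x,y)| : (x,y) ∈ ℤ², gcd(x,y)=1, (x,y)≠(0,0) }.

translate: b→-3 (≡5 mod 8), so (4,5,4)→(4,-3,3)
flip: (4,-3,3)→(3,3,4)
reduced (well bottom): (3,3,4) with a≤c, −a<b≤a
well minimum |f| = |-3| = 3 (negative-definite)

3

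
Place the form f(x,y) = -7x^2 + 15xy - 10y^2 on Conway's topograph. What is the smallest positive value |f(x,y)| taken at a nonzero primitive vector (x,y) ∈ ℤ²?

translate: b→-1 (≡-15 mod 14), so (7,-15,10)→(7,-1,2)
flip: (7,-1,2)→(2,1,7)
reduced (well bottom): (2,1,7) with a≤c, −a<b≤a
well minimum |f| = |-2| = 2 (negative-definite)

2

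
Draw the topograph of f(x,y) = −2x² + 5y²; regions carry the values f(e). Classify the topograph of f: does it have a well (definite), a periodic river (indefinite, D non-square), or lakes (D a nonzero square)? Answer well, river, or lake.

D = b²−4ac = 0² − 4·(-2)·5 = 40
D > 0 non-square ⇒ indefinite ⇒ periodic river

river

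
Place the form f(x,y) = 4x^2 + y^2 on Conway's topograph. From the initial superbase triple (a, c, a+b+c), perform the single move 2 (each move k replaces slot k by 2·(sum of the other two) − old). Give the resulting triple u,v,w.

start (4,1,5) = (f(1,0),f(0,1),f(1,1))
replace slot 2: 2·(4+5) − 1 = 17 → (4,17,5)

4,17,5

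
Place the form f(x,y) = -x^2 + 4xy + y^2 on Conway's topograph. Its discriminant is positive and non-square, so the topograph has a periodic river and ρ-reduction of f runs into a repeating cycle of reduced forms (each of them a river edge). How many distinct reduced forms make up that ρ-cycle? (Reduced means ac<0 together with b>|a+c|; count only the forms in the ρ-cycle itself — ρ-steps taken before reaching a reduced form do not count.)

D = 20, ⌊√D⌋ = 4
river: ρ → (1,4,-1)
river: ρ → (-1,4,1)
ρ-cycle length = 2 (tail of 0 descent steps not counted)

2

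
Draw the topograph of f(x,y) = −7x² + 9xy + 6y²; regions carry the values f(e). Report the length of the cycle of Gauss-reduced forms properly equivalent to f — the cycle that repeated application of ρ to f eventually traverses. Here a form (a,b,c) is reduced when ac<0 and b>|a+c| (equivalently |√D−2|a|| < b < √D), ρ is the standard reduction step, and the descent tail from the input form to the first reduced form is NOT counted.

D = 249, ⌊√D⌋ = 15
river: ρ → (6,15,-1)
river: ρ → (-1,15,6)
river: ρ → (6,9,-7)
river: ρ → (-7,5,8)
river: ρ → (8,11,-4)
river: ρ → (-4,13,5)
river: ρ → (5,7,-10)
river: ρ → (-10,13,2)
river: ρ → (2,15,-3)
river: ρ → (-3,15,2)
river: ρ → (2,13,-10)
river: ρ → (-10,7,5)
river: ρ → (5,13,-4)
river: ρ → (-4,11,8)
river: ρ → (8,5,-7)
river: ρ → (-7,9,6)
ρ-cycle length = 16 (tail of 0 descent steps not counted)

16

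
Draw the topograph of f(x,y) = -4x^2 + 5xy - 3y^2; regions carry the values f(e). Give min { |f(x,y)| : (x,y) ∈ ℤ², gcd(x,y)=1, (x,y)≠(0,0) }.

translate: b→3 (≡-5 mod 8), so (4,-5,3)→(4,3,2)
flip: (4,3,2)→(2,-3,4)
translate: b→1 (≡-3 mod 4), so (2,-3,4)→(2,1,3)
reduced (well bottom): (2,1,3) with a≤c, −a<b≤a
well minimum |f| = |-2| = 2 (negative-definite)

2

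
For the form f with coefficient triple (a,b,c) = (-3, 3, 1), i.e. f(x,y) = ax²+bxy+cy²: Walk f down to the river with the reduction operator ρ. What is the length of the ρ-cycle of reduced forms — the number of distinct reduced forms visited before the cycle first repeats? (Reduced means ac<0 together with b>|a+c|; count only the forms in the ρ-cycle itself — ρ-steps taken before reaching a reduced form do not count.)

D = 21, ⌊√D⌋ = 4
river: ρ → (1,3,-3)
river: ρ → (-3,3,1)
ρ-cycle length = 2 (tail of 0 descent steps not counted)

2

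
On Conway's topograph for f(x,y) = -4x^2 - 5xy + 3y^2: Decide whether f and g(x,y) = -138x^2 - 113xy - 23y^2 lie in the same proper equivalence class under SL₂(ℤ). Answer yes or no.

D₁ = 73, D₂ = 73
river cycle of f (length 18): (3, 5, -4), (-4, 3, 4), (4, 5, -3), (-3, 7, 2), (2, 5, -6), (-6, 7, 1), (1, 7, -6), (-6, 5, 2), (2, 7, -3), (-3, 5, 4), … (8 more)
river cycle of g (length 18): (-4, 3, 4), (4, 5, -3), (-3, 7, 2), (2, 5, -6), (-6, 7, 1), (1, 7, -6), (-6, 5, 2), (2, 7, -3), (-3, 5, 4), (4, 3, -4), … (8 more)
cycles coincide ⇒ equivalent

yes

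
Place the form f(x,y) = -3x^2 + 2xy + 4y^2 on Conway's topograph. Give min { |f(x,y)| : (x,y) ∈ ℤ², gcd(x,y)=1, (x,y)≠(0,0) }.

river: ρ → (4,6,-1)
river: ρ → (-1,6,4)
river: ρ → (4,2,-3)
river: ρ → (-3,4,3)
river: ρ → (3,2,-4)
river: ρ → (-4,6,1)
river: ρ → (1,6,-4)
river: ρ → (-4,2,3)
river: ρ → (3,4,-3)
river: ρ → (-3,2,4)
closes: descent 0, river 10
min |a| on river = 1

1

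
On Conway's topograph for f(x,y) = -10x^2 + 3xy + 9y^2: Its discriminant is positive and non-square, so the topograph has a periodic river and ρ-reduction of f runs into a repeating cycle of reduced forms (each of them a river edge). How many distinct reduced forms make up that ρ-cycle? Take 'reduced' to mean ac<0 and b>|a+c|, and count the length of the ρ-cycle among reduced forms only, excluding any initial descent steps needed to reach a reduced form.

D = 369, ⌊√D⌋ = 19
river: ρ → (9,15,-4)
river: ρ → (-4,17,5)
river: ρ → (5,13,-10)
river: ρ → (-10,7,8)
river: ρ → (8,9,-9)
river: ρ → (-9,9,8)
river: ρ → (8,7,-10)
river: ρ → (-10,13,5)
river: ρ → (5,17,-4)
river: ρ → (-4,15,9)
river: ρ → (9,3,-10)
river: ρ → (-10,17,2)
river: ρ → (2,19,-1)
river: ρ → (-1,19,2)
river: ρ → (2,17,-10)
river: ρ → (-10,3,9)
ρ-cycle length = 16 (tail of 0 descent steps not counted)

16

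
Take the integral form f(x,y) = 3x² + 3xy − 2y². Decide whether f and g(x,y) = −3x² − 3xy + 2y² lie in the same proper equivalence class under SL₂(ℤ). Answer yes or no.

D₁ = 33, D₂ = 33
river cycle of f (length 4): (-2, 5, 1), (1, 5, -2), (-2, 3, 3), (3, 3, -2)
river cycle of g (length 4): (2, 3, -3), (-3, 3, 2), (2, 5, -1), (-1, 5, 2)
cycles differ ⇒ inequivalent

no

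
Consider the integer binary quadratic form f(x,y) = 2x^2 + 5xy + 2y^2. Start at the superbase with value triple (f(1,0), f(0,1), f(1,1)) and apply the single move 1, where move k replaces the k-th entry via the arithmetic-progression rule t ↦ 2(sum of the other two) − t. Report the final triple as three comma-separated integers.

start (2,2,9) = (f(1,0),f(0,1),f(1,1))
replace slot 1: 2·(2+9) − 2 = 20 → (20,2,9)

20,2,9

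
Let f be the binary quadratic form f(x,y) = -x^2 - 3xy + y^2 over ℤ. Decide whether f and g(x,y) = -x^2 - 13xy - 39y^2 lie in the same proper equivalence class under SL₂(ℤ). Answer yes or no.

D₁ = 13, D₂ = 13
river cycle of f (length 2): (1, 3, -1), (-1, 3, 1)
river cycle of g (length 2): (-1, 3, 1), (1, 3, -1)
cycles coincide ⇒ equivalent

yes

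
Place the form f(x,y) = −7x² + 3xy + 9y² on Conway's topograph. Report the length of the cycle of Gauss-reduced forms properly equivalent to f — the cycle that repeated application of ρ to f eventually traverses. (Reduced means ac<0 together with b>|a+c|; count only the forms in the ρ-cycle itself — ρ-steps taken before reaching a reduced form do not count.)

D = 261, ⌊√D⌋ = 16
river: ρ → (9,15,-1)
river: ρ → (-1,15,9)
river: ρ → (9,3,-7)
river: ρ → (-7,11,5)
river: ρ → (5,9,-9)
river: ρ → (-9,9,5)
river: ρ → (5,11,-7)
river: ρ → (-7,3,9)
ρ-cycle length = 8 (tail of 0 descent steps not counted)

8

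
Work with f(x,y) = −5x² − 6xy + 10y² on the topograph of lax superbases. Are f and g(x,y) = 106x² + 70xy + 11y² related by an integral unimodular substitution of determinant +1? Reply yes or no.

D₁ = 236, D₂ = 236
river cycle of f (length 6): (10, 6, -5), (-5, 14, 2), (2, 14, -5), (-5, 6, 10), (10, 14, -1), (-1, 14, 10)
river cycle of g (length 6): (-5, 14, 2), (2, 14, -5), (-5, 6, 10), (10, 14, -1), (-1, 14, 10), (10, 6, -5)
cycles coincide ⇒ equivalent

yes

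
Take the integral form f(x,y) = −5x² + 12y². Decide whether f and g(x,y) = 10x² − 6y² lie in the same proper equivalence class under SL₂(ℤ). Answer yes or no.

D₁ = 240, D₂ = 240
river cycle of f (length 6): (-5, 10, 7), (7, 4, -8), (-8, 12, 3), (3, 12, -8), (-8, 4, 7), (7, 10, -5)
river cycle of g (length 2): (-6, 12, 4), (4, 12, -6)
cycles differ ⇒ inequivalent

no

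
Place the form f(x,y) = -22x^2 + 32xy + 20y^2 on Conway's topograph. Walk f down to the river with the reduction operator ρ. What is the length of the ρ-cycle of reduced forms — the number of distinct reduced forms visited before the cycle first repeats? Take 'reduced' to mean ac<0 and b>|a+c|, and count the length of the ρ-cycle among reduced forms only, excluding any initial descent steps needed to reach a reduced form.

D = 2784, ⌊√D⌋ = 52
river: ρ → (20,48,-6)
river: ρ → (-6,48,20)
river: ρ → (20,32,-22)
river: ρ → (-22,12,30)
river: ρ → (30,48,-4)
river: ρ → (-4,48,30)
river: ρ → (30,12,-22)
river: ρ → (-22,32,20)
ρ-cycle length = 8 (tail of 0 descent steps not counted)

8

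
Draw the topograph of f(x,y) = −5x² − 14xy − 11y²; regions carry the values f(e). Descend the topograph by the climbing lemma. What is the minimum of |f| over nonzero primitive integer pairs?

translate: b→4 (≡14 mod 10), so (5,14,11)→(5,4,2)
flip: (5,4,2)→(2,-4,5)
translate: b→0 (≡-4 mod 4), so (2,-4,5)→(2,0,3)
reduced (well bottom): (2,0,3) with a≤c, −a<b≤a
well minimum |f| = |-2| = 2 (negative-definite)

2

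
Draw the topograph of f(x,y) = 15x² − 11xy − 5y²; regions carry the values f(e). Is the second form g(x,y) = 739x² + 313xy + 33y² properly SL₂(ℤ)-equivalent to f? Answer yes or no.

D₁ = 421, D₂ = 421
river cycle of f (length 26): (-5, 11, 15), (15, 19, -1), (-1, 19, 15), (15, 11, -5), (-5, 19, 3), (3, 17, -11), (-11, 5, 9), (9, 13, -7), (-7, 15, 7), (7, 13, -9), … (16 more)
river cycle of g (length 26): (-1, 19, 15), (15, 11, -5), (-5, 19, 3), (3, 17, -11), (-11, 5, 9), (9, 13, -7), (-7, 15, 7), (7, 13, -9), (-9, 5, 11), (11, 17, -3), … (16 more)
cycles coincide ⇒ equivalent

yes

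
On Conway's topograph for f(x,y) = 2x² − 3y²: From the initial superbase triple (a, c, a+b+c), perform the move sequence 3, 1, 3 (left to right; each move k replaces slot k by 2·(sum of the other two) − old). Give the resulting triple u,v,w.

start (2,-3,-1) = (f(1,0),f(0,1),f(1,1))
replace slot 3: 2·(2+(-3)) − (-1) = -1 → (2,-3,-1)
replace slot 1: 2·((-3)+(-1)) − 2 = -10 → (-10,-3,-1)
replace slot 3: 2·((-10)+(-3)) − (-1) = -25 → (-10,-3,-25)

-10,-3,-25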